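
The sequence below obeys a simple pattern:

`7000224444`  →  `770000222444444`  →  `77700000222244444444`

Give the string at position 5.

777770000000222222444444444444

Reading off run lengths: 7 runs 1, 2, 3; 0 runs 3, 4, 5; 2 runs 2, 3, 4; 4 runs 4, 6, 8 — each is linear in n (n = 1, 2, …).
For term 5, n = 5, so the run lengths are 5, 7, 6, 12.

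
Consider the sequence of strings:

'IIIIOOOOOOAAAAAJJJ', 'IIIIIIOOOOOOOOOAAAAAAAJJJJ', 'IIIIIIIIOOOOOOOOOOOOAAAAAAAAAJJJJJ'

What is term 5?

IIIIIIIIIIIIOOOOOOOOOOOOOOOOOOAAAAAAAAAAAAAJJJJJJJ

Reading off run lengths: I runs 4, 6, 8; O runs 6, 9, 12; A runs 5, 7, 9; J runs 3, 4, 5 — each is linear in n (n = 1, 2, …).
For term 5, n = 5, so the run lengths are 12, 18, 13, 7.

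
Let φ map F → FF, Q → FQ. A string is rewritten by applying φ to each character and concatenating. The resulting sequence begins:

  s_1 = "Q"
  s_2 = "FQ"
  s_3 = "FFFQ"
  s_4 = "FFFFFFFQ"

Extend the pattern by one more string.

Rewriting each symbol of FFFFFFFQ: F→FF, F→FF, F→FF, F→FF, F→FF, F→FF, F→FF, Q→FQ, which concatenates to FF FF FF FF FF FF FF FQ.

FFFFFFFFFFFFFFFQ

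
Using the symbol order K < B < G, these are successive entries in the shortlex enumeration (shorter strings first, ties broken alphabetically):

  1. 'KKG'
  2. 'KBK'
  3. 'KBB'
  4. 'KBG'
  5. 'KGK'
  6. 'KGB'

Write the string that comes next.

KGG

Find the rightmost character of KGB below G, bump it to the next letter, and reset everything to its right to K.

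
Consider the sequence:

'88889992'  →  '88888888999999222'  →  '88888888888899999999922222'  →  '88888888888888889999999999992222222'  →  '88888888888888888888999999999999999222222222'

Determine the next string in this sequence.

Each string has the form 8^{4n} 9^{3n} 2^{2n-1} (n = 1, 2, …).
Setting n = 6 gives 24, 18, 11 characters in each block.

88888888888888888888888899999999999999999922222222222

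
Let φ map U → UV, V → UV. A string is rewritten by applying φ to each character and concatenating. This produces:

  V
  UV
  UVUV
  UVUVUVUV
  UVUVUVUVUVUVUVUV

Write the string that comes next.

UVUVUVUVUVUVUVUVUVUVUVUVUVUVUVUV

Replace each of the 16 characters of UVUVUVUVUVUVUVUV in place — UV UV UV UV UV UV UV UV UV UV UV UV UV UV UV UV — and concatenate.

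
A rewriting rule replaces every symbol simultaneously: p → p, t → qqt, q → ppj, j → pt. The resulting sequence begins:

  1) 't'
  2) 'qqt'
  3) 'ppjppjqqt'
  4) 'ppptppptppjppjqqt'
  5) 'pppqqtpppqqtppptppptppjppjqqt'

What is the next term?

Rewriting the 29 symbols of pppqqtpppqqtppptppptppjppjqqt one by one yields p p p ppj ppj qqt p p p ppj ppj qqt p p p qqt p p p qqt p p pt p p pt ppj ppj qqt; concatenated:

pppppjppjqqtpppppjppjqqtpppqqtpppqqtppptppptppjppjqqt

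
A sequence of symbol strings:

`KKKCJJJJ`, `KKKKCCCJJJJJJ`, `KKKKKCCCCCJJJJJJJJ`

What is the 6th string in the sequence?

KKKKKKKKCCCCCCCCCCCJJJJJJJJJJJJJJ

The n-th term is n+2 K's then 2n-1 C's then 2n+2 J's (n = 1, 2, …).
For term 6, n = 6, so the run lengths are 8, 11, 14.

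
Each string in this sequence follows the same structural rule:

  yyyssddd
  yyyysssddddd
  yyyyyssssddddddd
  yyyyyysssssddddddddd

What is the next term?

Each string has the form y^{n+1} s^{n} d^{2n-1}, where the shown terms are n = 2, 3, 4, 5.
Setting n = 6 gives 7, 6, 11 characters in each block.

yyyyyyyssssssddddddddddd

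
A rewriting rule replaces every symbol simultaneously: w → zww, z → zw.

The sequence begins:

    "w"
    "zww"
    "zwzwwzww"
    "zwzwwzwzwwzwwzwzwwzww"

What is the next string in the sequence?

zwzwwzwzwwzwwzwzwwzwzwwzwwzwzwwzwwzwzwwzwzwwzwwzwzwwzww

Replace each of the 21 characters of zwzwwzwzwwzwwzwzwwzww in place — zw zww zw zww zww zw zww zw zww zww zw zww zww zw zww zw zww zww zw zww zww — and concatenate.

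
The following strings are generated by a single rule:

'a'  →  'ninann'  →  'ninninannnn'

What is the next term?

ninninninannnnnn

Each term wraps the previous one in nin on the left and nn on the right.
So the next term is nin·ninninannnn·nn.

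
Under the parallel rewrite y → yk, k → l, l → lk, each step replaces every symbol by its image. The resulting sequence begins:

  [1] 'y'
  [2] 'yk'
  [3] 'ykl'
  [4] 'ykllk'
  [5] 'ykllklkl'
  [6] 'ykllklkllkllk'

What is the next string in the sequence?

Applying the rule to each of the 13 symbols of ykllklkllkllk gives the pieces yk l lk lk l lk l lk lk l lk lk l, which concatenate to the answer.

ykllklkllkllklkllklkl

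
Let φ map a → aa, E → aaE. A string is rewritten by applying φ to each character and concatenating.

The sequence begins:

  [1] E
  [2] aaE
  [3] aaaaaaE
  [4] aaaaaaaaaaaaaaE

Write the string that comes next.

Applying the rule to each of the 15 symbols of aaaaaaaaaaaaaaE gives the pieces aa aa aa aa aa aa aa aa aa aa aa aa aa aa aaE, which concatenate to the answer.

aaaaaaaaaaaaaaaaaaaaaaaaaaaaaaE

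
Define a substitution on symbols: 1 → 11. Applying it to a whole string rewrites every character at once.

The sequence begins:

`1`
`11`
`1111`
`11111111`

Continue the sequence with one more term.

Expanding 11111111: 1→11, 1→11, 1→11, 1→11, 1→11, 1→11, 1→11, 1→11. Concatenated: 11 11 11 11 11 11 11 11.

1111111111111111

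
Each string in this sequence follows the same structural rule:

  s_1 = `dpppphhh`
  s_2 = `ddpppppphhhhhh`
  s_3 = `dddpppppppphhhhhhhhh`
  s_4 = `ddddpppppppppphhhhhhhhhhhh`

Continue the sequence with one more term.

Reading off run lengths: d runs 1, 2, 3, 4; p runs 4, 6, 8, 10; h runs 3, 6, 9, 12 — each is linear in n (n = 1, 2, …).
At n = 5 the blocks have lengths 5, 12, 15.

dddddpppppppppppphhhhhhhhhhhhhhh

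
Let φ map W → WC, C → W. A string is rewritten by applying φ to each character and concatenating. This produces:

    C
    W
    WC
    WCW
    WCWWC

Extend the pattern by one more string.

Rewriting each symbol of WCWWC: W→WC, C→W, W→WC, W→WC, C→W, which concatenates to WC W WC WC W.

WCWWCWCW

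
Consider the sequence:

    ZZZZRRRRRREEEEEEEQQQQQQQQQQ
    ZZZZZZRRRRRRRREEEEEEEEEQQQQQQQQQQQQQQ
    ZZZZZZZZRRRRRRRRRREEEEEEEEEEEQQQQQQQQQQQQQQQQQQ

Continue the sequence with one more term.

ZZZZZZZZZZRRRRRRRRRRRREEEEEEEEEEEEEQQQQQQQQQQQQQQQQQQQQQQ

Term n consists of 2n Z's, followed by 2n+2 R's, followed by 2n+3 E's, followed by 4n+2 Q's, where the shown terms are n = 2, 3, 4.
For the next term, n = 5, so the run lengths are 10, 12, 13, 22.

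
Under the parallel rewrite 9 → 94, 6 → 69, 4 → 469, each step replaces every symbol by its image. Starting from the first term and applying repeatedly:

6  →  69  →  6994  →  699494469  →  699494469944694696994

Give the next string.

Applying the rule to each of the 21 symbols of 699494469944694696994 gives the pieces 69 94 94 469 94 469 469 69 94 94 469 469 69 94 469 69 94 69 94 94 469, which concatenate to the answer.

6994944699446946969949446946969944696994699494469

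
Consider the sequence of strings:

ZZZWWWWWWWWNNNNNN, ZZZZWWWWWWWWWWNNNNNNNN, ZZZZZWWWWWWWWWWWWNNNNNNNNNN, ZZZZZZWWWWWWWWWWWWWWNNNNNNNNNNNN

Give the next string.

Each string has the form Z^{n} W^{2n+2} N^{2n}, where the shown terms are n = 3, 4, 5, 6.
For the next term, n = 7, so the run lengths are 7, 16, 14.

ZZZZZZZWWWWWWWWWWWWWWWWNNNNNNNNNNNNNN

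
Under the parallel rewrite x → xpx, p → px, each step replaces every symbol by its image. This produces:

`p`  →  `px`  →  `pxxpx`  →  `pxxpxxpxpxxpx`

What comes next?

Replace each of the 13 characters of pxxpxxpxpxxpx in place — px xpx xpx px xpx xpx px xpx px xpx xpx px xpx — and concatenate.

pxxpxxpxpxxpxxpxpxxpxpxxpxxpxpxxpx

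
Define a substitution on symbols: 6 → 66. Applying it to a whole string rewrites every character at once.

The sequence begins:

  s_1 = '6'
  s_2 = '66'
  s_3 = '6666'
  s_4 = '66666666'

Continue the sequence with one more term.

Rewriting each symbol of 66666666: 6→66, 6→66, 6→66, 6→66, 6→66, 6→66, 6→66, 6→66, which concatenates to 66 66 66 66 66 66 66 66.

6666666666666666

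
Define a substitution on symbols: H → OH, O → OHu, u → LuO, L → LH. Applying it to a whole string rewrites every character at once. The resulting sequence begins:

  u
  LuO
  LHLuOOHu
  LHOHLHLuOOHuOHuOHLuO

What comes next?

LHOHOHuOHLHOHLHLuOOHuOHuOHLuOOHuOHLuOOHuOHLHLuOOHu

Applying the rule to each of the 20 symbols of LHOHLHLuOOHuOHuOHLuO gives the pieces LH OH OHu OH LH OH LH LuO OHu OHu OH LuO OHu OH LuO OHu OH LH LuO OHu, which concatenate to the answer.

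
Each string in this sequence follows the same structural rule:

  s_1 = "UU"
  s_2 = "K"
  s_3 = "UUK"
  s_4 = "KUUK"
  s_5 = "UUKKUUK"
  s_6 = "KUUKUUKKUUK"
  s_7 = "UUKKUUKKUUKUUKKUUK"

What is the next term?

Each term (from the third on) is the two preceding terms concatenated in order: term 3 = UU·K = UUK.
Continuing: KUUKUUKKUUK · UUKKUUKKUUKUUKKUUK gives term 8.

KUUKUUKKUUKUUKKUUKKUUKUUKKUUK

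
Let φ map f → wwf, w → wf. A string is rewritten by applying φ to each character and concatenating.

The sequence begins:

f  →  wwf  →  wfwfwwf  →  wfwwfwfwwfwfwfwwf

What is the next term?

φ(wfwwfwfwwfwfwfwwf) expands symbol-by-symbol to wf wwf wf wf wwf wf wwf wf wf wwf wf wwf wf wwf wf wf wwf; joining the 17 pieces gives the next term.

wfwwfwfwfwwfwfwwfwfwfwwfwfwwfwfwwfwfwfwwf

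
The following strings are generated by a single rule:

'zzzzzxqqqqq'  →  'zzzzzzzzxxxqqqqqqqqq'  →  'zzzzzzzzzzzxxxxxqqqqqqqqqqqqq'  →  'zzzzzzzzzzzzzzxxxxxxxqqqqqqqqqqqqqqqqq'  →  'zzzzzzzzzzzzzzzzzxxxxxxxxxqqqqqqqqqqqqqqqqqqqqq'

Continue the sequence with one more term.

The n-th term is 3n+2 z's then 2n-1 x's then 4n+1 q's (n = 1, 2, …).
At n = 6 the blocks have lengths 20, 11, 25.

zzzzzzzzzzzzzzzzzzzzxxxxxxxxxxxqqqqqqqqqqqqqqqqqqqqqqqqq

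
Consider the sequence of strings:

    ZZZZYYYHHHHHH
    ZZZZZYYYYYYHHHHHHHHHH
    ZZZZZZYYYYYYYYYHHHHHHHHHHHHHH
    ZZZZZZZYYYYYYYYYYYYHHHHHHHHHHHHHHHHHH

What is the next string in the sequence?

ZZZZZZZZYYYYYYYYYYYYYYYHHHHHHHHHHHHHHHHHHHHHH

Term n consists of n+3 Z's, followed by 3n Y's, followed by 4n+2 H's (n = 1, 2, …).
At n = 5 the blocks have lengths 8, 15, 22.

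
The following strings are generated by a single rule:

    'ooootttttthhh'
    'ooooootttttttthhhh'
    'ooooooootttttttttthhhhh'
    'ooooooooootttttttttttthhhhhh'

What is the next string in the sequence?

ooooooooooootttttttttttttthhhhhhh

Each string has the form o^{2n} t^{2n+2} h^{n+1}, where the shown terms are n = 2, 3, 4, 5.
Setting n = 6 gives 12, 14, 7 characters in each block.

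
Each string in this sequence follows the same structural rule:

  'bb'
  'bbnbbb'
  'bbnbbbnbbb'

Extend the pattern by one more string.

Every step adds bbnb at the front: s(k+1) = bbnb·s(k).
One more step from bbnbbbnbbb gives the answer.

bbnbbbnbbbnbbb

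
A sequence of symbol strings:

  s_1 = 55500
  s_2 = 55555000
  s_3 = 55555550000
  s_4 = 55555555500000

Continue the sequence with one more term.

The n-th term is 2n-1 5's then n 0's, where the shown terms are n = 2, 3, 4, 5.
For the next term, n = 6, so the run lengths are 11, 6.

55555555555000000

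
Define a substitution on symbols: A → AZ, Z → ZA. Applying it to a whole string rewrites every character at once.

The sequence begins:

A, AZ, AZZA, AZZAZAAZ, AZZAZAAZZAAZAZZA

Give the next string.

Rewriting the 16 symbols of AZZAZAAZZAAZAZZA one by one yields AZ ZA ZA AZ ZA AZ AZ ZA ZA AZ AZ ZA AZ ZA ZA AZ; concatenated:

AZZAZAAZZAAZAZZAZAAZAZZAAZZAZAAZ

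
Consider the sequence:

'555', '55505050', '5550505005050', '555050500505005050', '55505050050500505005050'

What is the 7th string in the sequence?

The strings grow by a fixed suffix 05050 each time.
From 55505050050500505005050, 2 further steps: 55505050050500505005050 → 5550505005050050500505005050 → (answer).

555050500505005050050500505005050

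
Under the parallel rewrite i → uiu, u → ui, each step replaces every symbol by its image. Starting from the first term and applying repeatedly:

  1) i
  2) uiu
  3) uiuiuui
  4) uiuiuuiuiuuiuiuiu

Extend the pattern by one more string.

φ(uiuiuuiuiuuiuiuiu) expands symbol-by-symbol to ui uiu ui uiu ui ui uiu ui uiu ui ui uiu ui uiu ui uiu ui; joining the 17 pieces gives the next term.

uiuiuuiuiuuiuiuiuuiuiuuiuiuiuuiuiuuiuiuui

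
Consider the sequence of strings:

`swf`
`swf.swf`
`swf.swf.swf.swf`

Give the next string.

Every step duplicates the string with '.' between the halves.
Doubling swf.swf.swf.swf with '.' between the halves:

swf.swf.swf.swf.swf.swf.swf.swf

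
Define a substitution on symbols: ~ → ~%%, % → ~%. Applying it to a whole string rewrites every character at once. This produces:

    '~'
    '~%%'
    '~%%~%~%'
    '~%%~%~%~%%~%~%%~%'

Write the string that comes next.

Rewriting the 17 symbols of ~%%~%~%~%%~%~%%~% one by one yields ~%% ~% ~% ~%% ~% ~%% ~% ~%% ~% ~% ~%% ~% ~%% ~% ~% ~%% ~%; concatenated:

~%%~%~%~%%~%~%%~%~%%~%~%~%%~%~%%~%~%~%%~%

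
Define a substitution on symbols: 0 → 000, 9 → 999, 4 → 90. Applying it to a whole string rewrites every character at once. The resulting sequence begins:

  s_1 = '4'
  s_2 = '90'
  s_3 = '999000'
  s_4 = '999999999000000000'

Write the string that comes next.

999999999999999999999999999000000000000000000000000000

Replace each of the 18 characters of 999999999000000000 in place — 999 999 999 999 999 999 999 999 999 000 000 000 000 000 000 000 000 000 — and concatenate.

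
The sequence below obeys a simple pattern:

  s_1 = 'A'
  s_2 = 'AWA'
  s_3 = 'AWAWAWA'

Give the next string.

s(k+1) = s(k)·W·s(k) — each term doubles the last with 'W' between the halves.
One more doubling of AWAWAWA gives the answer.

AWAWAWAWAWAWAWA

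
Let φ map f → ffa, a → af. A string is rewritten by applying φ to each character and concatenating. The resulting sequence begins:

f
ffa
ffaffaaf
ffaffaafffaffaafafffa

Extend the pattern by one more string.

φ(ffaffaafffaffaafafffa) expands symbol-by-symbol to ffa ffa af ffa ffa af af ffa ffa ffa af ffa ffa af af ffa af ffa ffa ffa af; joining the 21 pieces gives the next term.

ffaffaafffaffaafafffaffaffaafffaffaafafffaafffaffaffaaf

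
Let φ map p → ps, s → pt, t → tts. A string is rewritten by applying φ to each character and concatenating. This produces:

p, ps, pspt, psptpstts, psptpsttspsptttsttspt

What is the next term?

Rewriting the 21 symbols of psptpsttspsptttsttspt one by one yields ps pt ps tts ps pt tts tts pt ps pt ps tts tts tts pt tts tts pt ps tts; concatenated:

psptpsttspsptttsttsptpsptpsttsttsttsptttsttsptpstts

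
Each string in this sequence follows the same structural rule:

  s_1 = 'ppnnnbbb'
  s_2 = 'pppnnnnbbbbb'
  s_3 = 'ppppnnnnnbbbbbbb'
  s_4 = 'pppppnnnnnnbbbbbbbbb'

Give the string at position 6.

pppppppnnnnnnnnbbbbbbbbbbbbb

The n-th term is n p's then n+1 n's then 2n-1 b's, where the shown terms are n = 2, 3, 4, 5.
At n = 7 the blocks have lengths 7, 8, 13.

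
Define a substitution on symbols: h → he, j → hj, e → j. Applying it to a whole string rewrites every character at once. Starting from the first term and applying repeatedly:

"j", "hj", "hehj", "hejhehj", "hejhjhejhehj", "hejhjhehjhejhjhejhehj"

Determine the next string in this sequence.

Replace each of the 21 characters of hejhjhehjhejhjhejhehj in place — he j hj he hj he j he hj he j hj he hj he j hj he j he hj — and concatenate.

hejhjhehjhejhehjhejhjhehjhejhjhejhehj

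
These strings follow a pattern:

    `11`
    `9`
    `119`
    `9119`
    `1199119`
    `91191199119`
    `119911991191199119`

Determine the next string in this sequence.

91191199119119911991191199119

Each term (from the third on) is the two preceding terms concatenated in order: term 3 = 11·9 = 119.
The next term joins 91191199119 and 119911991191199119.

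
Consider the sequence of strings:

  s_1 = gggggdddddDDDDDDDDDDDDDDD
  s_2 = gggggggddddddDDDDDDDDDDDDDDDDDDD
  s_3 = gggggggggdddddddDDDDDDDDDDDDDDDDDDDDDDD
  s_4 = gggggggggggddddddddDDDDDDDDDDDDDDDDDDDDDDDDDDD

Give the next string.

gggggggggggggdddddddddDDDDDDDDDDDDDDDDDDDDDDDDDDDDDDD

Each string has the form g^{2n-1} d^{n+2} D^{4n+3}, where the shown terms are n = 3, 4, 5, 6.
At n = 7 the blocks have lengths 13, 9, 31.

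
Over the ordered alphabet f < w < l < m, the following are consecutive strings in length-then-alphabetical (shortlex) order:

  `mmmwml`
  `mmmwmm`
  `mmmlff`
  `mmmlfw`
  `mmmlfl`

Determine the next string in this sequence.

mmmlfm

Find the rightmost character of mmmlfl below m, bump it to the next letter, and reset everything to its right to f.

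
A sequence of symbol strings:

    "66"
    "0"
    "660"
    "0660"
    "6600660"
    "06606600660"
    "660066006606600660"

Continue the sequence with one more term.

From term 3 onward, concatenate the second-to-last term with the last: 66·0 = 660, 0·660 = 0660, …
Continuing: 06606600660 · 660066006606600660 gives term 8.

06606600660660066006606600660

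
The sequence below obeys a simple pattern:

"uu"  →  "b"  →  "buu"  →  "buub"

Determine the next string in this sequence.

Each term (from the third on) is the previous term followed by the one before it: term 3 = b·uu = buu.
The next term joins buub and buu.

buubbuu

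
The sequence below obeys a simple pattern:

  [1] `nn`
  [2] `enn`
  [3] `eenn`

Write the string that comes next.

Every step adds e at the front: s(k+1) = e·s(k).
Applying this once more to eenn:

eeenn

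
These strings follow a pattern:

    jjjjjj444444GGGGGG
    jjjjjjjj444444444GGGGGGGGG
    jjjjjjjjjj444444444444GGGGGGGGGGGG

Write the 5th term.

jjjjjjjjjjjjjj444444444444444444GGGGGGGGGGGGGGGGGG

The n-th term is 2n+2 j's then 3n 4's then 3n G's, where the shown terms are n = 2, 3, 4.
At n = 6 the blocks have lengths 14, 18, 18.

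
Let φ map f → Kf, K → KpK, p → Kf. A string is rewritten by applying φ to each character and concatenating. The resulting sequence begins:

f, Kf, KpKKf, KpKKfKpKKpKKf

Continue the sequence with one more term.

KpKKfKpKKpKKfKpKKfKpKKpKKfKpKKpKKf

Applying the rule to each of the 13 symbols of KpKKfKpKKpKKf gives the pieces KpK Kf KpK KpK Kf KpK Kf KpK KpK Kf KpK KpK Kf, which concatenate to the answer.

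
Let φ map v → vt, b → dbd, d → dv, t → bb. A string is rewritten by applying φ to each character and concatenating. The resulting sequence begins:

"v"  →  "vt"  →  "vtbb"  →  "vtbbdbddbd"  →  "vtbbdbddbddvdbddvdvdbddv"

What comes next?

φ(vtbbdbddbddvdbddvdvdbddv) expands symbol-by-symbol to vt bb dbd dbd dv dbd dv dv dbd dv dv vt dv dbd dv dv vt dv vt dv dbd dv dv vt; joining the 24 pieces gives the next term.

vtbbdbddbddvdbddvdvdbddvdvvtdvdbddvdvvtdvvtdvdbddvdvvt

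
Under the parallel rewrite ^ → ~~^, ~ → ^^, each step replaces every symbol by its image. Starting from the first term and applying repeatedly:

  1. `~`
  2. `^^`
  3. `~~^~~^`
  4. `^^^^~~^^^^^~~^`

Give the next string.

Rewriting the 14 symbols of ^^^^~~^^^^^~~^ one by one yields ~~^ ~~^ ~~^ ~~^ ^^ ^^ ~~^ ~~^ ~~^ ~~^ ~~^ ^^ ^^ ~~^; concatenated:

~~^~~^~~^~~^^^^^~~^~~^~~^~~^~~^^^^^~~^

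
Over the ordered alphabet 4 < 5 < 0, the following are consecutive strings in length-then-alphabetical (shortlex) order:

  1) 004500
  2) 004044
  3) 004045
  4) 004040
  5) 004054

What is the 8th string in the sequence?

004004

Advancing 3 positions from 004054 through 004054 → 004055 → 004050 reaches term 8.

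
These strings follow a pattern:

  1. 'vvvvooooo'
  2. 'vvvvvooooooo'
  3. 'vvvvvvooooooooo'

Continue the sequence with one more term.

vvvvvvvooooooooooo

Each string has the form v^{n+1} o^{2n-1}, where the shown terms are n = 3, 4, 5.
Setting n = 6 gives 7, 11 characters in each block.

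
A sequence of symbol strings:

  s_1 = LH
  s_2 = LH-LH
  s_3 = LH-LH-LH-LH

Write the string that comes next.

LH-LH-LH-LH-LH-LH-LH-LH

Each string is two copies of the previous one joined by '-'.
So the next term is two copies of LH-LH-LH-LH with '-' between the halves.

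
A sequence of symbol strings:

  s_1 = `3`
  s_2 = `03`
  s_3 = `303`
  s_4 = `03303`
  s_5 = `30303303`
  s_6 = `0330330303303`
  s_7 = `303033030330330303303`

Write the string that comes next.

0330330303303303033030330330303303

This is a Fibonacci-style word recurrence s(k) = s(k−2)·s(k−1): e.g. 3·03 = 303.
Continuing: 0330330303303 · 303033030330330303303 gives term 8.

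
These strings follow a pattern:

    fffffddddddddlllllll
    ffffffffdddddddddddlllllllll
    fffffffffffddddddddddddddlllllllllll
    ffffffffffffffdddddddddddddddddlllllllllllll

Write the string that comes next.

fffffffffffffffffddddddddddddddddddddlllllllllllllll

Term n consists of 3n-1 f's, followed by 3n+2 d's, followed by 2n+3 l's, where the shown terms are n = 2, 3, 4, 5.
Setting n = 6 gives 17, 20, 15 characters in each block.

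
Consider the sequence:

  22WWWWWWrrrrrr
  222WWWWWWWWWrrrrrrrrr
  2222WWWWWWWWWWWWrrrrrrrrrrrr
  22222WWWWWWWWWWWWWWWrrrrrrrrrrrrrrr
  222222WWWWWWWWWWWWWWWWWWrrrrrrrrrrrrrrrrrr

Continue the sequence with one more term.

Each string has the form 2^{n} W^{3n} r^{3n}, where the shown terms are n = 2, 3, 4, 5, 6.
For the next term, n = 7, so the run lengths are 7, 21, 21.

2222222WWWWWWWWWWWWWWWWWWWWWrrrrrrrrrrrrrrrrrrrrr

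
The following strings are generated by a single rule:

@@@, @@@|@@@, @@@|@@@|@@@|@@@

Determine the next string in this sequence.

@@@|@@@|@@@|@@@|@@@|@@@|@@@|@@@

Every step duplicates the string with '|' between the halves.
So the next term is two copies of @@@|@@@|@@@|@@@ with '|' between the halves.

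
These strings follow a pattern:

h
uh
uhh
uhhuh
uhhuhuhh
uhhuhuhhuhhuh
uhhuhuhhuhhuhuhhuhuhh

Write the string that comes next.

This is a Fibonacci-style word recurrence s(k) = s(k−1)·s(k−2): e.g. uh·h = uhh.
The next term joins uhhuhuhhuhhuhuhhuhuhh and uhhuhuhhuhhuh.

uhhuhuhhuhhuhuhhuhuhhuhhuhuhhuhhuh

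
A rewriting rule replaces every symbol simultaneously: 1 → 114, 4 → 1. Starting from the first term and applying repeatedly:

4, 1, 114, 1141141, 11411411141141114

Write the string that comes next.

Rewriting the 17 symbols of 11411411141141114 one by one yields 114 114 1 114 114 1 114 114 114 1 114 114 1 114 114 114 1; concatenated:

11411411141141114114114111411411141141141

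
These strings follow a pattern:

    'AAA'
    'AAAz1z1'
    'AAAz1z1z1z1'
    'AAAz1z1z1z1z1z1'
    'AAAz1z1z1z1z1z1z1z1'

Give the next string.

AAAz1z1z1z1z1z1z1z1z1z1

The strings grow by a fixed suffix z1z1 each time.
So the next term is AAAz1z1z1z1z1z1z1z1·z1z1.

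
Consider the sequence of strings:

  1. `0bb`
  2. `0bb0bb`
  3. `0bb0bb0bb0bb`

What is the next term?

s(k+1) = s(k)·s(k) — each term doubles the last.
Doubling 0bb0bb0bb0bb:

0bb0bb0bb0bb0bb0bb0bb0bb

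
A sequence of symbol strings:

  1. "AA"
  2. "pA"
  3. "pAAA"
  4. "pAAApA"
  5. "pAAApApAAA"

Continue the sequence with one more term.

From term 3 onward, concatenate the last term with the second-to-last: pA·AA = pAAA, pAAA·pA = pAAApA, …
So term 6 is pAAApApAAA·pAAApA.

pAAApApAAApAAApA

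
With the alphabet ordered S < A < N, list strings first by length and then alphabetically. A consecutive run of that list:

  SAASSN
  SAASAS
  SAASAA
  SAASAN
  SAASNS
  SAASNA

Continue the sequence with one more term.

SAASNN

Find the rightmost character of SAASNA below N, bump it to the next letter, and reset everything to its right to S.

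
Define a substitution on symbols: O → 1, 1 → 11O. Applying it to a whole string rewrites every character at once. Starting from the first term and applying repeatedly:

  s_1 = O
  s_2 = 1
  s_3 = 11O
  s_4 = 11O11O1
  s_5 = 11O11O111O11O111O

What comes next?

φ(11O11O111O11O111O) expands symbol-by-symbol to 11O 11O 1 11O 11O 1 11O 11O 11O 1 11O 11O 1 11O 11O 11O 1; joining the 17 pieces gives the next term.

11O11O111O11O111O11O11O111O11O111O11O11O1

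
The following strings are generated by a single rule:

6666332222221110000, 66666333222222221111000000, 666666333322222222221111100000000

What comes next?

6666666333332222222222221111110000000000

Each string has the form 6^{n+1} 3^{n-1} 2^{2n} 1^{n} 0^{2n-2}, where the shown terms are n = 3, 4, 5.
At n = 6 the blocks have lengths 7, 5, 12, 6, 10.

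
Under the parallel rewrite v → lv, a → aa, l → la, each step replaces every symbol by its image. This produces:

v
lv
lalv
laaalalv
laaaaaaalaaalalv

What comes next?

Applying the rule to each of the 16 symbols of laaaaaaalaaalalv gives the pieces la aa aa aa aa aa aa aa la aa aa aa la aa la lv, which concatenate to the answer.

laaaaaaaaaaaaaaalaaaaaaalaaalalv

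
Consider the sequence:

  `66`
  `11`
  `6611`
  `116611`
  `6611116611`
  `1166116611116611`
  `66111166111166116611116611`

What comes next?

116611661111661166111166111166116611116611

From term 3 onward, concatenate the second-to-last term with the last: 66·11 = 6611, 11·6611 = 116611, …
The next term joins 1166116611116611 and 66111166111166116611116611.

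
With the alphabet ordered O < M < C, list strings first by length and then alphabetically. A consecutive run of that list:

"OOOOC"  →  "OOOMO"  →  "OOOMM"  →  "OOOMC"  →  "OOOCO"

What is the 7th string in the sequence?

OOOCC

Stepping forward 2 times from OOOCO: OOOCO → OOOCM, then the target.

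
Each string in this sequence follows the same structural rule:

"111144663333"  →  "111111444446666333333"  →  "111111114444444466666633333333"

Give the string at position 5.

111111111111444444444444446666666666333333333333

Term n consists of 2n+2 1's, followed by 3n-1 4's, followed by 2n 6's, followed by 2n+2 3's (n = 1, 2, …).
At n = 5 the blocks have lengths 12, 14, 10, 12.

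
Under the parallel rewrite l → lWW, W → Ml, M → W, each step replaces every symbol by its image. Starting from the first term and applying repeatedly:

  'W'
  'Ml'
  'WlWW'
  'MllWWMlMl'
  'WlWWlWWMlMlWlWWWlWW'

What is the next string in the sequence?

Replace each of the 19 characters of WlWWlWWMlMlWlWWWlWW in place — Ml lWW Ml Ml lWW Ml Ml W lWW W lWW Ml lWW Ml Ml Ml lWW Ml Ml — and concatenate.

MllWWMlMllWWMlMlWlWWWlWWMllWWMlMlMllWWMlMl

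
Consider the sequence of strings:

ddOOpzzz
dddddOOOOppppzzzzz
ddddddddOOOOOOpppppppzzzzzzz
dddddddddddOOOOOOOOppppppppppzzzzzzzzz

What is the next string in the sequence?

Each string has the form d^{3n-1} O^{2n} p^{3n-2} z^{2n+1} (n = 1, 2, …).
For the next term, n = 5, so the run lengths are 14, 10, 13, 11.

ddddddddddddddOOOOOOOOOOpppppppppppppzzzzzzzzzzz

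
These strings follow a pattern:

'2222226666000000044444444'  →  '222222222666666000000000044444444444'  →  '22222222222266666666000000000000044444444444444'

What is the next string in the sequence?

2222222222222226666666666000000000000000044444444444444444

Term n consists of 3n 2's, followed by 2n 6's, followed by 3n+1 0's, followed by 3n+2 4's, where the shown terms are n = 2, 3, 4.
Setting n = 5 gives 15, 10, 16, 17 characters in each block.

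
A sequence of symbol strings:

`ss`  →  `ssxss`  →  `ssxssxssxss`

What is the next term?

s(k+1) = s(k)·x·s(k) — each term doubles the last with 'x' between the halves.
So the next term is two copies of ssxssxssxss with 'x' between the halves.

ssxssxssxssxssxssxssxss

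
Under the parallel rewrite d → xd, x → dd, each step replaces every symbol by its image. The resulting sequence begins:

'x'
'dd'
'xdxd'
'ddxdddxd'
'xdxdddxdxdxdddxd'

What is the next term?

ddxdddxdxdxdddxdddxdddxdxdxdddxd

Applying the rule to each of the 16 symbols of xdxdddxdxdxdddxd gives the pieces dd xd dd xd xd xd dd xd dd xd dd xd xd xd dd xd, which concatenate to the answer.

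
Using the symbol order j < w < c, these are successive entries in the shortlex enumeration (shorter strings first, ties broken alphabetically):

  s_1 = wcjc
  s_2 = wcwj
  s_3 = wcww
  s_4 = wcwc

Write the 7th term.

wccc

Stepping forward 3 times from wcwc: wcwc → wccj → wccw, then the target.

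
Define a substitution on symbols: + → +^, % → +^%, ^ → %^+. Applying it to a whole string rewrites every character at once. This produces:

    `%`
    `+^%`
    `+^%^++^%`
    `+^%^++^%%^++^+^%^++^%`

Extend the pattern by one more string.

Rewriting the 21 symbols of +^%^++^%%^++^+^%^++^% one by one yields +^ %^+ +^% %^+ +^ +^ %^+ +^% +^% %^+ +^ +^ %^+ +^ %^+ +^% %^+ +^ +^ %^+ +^%; concatenated:

+^%^++^%%^++^+^%^++^%+^%%^++^+^%^++^%^++^%%^++^+^%^++^%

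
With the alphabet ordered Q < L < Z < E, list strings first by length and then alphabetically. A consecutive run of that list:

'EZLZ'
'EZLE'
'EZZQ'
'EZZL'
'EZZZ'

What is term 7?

Stepping forward 2 times from EZZZ: EZZZ → EZZE, then the target.

EZEQ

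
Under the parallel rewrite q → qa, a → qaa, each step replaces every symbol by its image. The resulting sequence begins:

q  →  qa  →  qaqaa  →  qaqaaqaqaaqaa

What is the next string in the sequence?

qaqaaqaqaaqaaqaqaaqaqaaqaaqaqaaqaa

φ(qaqaaqaqaaqaa) expands symbol-by-symbol to qa qaa qa qaa qaa qa qaa qa qaa qaa qa qaa qaa; joining the 13 pieces gives the next term.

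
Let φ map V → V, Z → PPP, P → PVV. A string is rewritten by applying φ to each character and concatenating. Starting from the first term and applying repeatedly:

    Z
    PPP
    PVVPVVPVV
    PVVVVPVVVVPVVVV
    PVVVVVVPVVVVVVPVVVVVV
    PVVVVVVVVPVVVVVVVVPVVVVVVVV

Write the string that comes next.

φ(PVVVVVVVVPVVVVVVVVPVVVVVVVV) expands symbol-by-symbol to PVV V V V V V V V V PVV V V V V V V V V PVV V V V V V V V V; joining the 27 pieces gives the next term.

PVVVVVVVVVVPVVVVVVVVVVPVVVVVVVVVV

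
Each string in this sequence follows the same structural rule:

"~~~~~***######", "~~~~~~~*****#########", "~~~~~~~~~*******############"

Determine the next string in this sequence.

Each string has the form ~^{2n+1} *^{2n-1} #^{3n}, where the shown terms are n = 2, 3, 4.
Setting n = 5 gives 11, 9, 15 characters in each block.

~~~~~~~~~~~*********###############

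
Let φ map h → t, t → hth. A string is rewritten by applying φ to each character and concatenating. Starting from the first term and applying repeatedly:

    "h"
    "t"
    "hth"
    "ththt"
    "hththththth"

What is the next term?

ththththththththththt

Expanding hththththth: h→t, t→hth, h→t, t→hth, h→t, t→hth, h→t, t→hth, h→t, t→hth, h→t. Concatenated: t hth t hth t hth t hth t hth t.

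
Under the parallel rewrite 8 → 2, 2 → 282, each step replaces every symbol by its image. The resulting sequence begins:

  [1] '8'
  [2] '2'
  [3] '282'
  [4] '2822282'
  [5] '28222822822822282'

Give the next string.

28222822822822282282228228222822822822282

Replace each of the 17 characters of 28222822822822282 in place — 282 2 282 282 282 2 282 282 2 282 282 2 282 282 282 2 282 — and concatenate.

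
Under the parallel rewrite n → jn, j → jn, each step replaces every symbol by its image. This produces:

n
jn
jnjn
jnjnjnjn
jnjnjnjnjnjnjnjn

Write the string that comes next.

Replace each of the 16 characters of jnjnjnjnjnjnjnjn in place — jn jn jn jn jn jn jn jn jn jn jn jn jn jn jn jn — and concatenate.

jnjnjnjnjnjnjnjnjnjnjnjnjnjnjnjn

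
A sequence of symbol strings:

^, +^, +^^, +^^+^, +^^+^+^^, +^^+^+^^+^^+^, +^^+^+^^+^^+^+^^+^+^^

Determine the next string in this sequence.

From term 3 onward, concatenate the last term with the second-to-last: +^·^ = +^^, +^^·+^ = +^^+^, …
So term 8 is +^^+^+^^+^^+^+^^+^+^^·+^^+^+^^+^^+^.

+^^+^+^^+^^+^+^^+^+^^+^^+^+^^+^^+^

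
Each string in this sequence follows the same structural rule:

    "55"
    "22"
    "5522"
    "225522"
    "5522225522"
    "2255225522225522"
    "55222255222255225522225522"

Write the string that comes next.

225522552222552255222255222255225522225522

This is a Fibonacci-style word recurrence s(k) = s(k−2)·s(k−1): e.g. 55·22 = 5522.
The next term joins 2255225522225522 and 55222255222255225522225522.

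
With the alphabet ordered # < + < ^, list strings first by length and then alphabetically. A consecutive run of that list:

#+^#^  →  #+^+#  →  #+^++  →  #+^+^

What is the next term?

The successor of #+^+^ increments the rightmost position that isn't already ^ and resets every position after it to #.

#+^^#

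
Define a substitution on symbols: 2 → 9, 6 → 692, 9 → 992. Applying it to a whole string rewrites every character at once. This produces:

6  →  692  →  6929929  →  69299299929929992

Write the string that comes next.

Rewriting the 17 symbols of 69299299929929992 one by one yields 692 992 9 992 992 9 992 992 992 9 992 992 9 992 992 992 9; concatenated:

69299299929929992992992999299299929929929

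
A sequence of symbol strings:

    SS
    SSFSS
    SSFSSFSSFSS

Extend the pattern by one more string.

s(k+1) = s(k)·F·s(k) — each term doubles the last with 'F' between the halves.
Doubling SSFSSFSSFSS with 'F' between the halves:

SSFSSFSSFSSFSSFSSFSSFSS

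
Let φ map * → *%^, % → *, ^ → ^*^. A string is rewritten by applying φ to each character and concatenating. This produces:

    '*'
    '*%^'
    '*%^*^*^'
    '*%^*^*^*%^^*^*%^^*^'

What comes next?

Applying the rule to each of the 19 symbols of *%^*^*^*%^^*^*%^^*^ gives the pieces *%^ * ^*^ *%^ ^*^ *%^ ^*^ *%^ * ^*^ ^*^ *%^ ^*^ *%^ * ^*^ ^*^ *%^ ^*^, which concatenate to the answer.

*%^*^*^*%^^*^*%^^*^*%^*^*^^*^*%^^*^*%^*^*^^*^*%^^*^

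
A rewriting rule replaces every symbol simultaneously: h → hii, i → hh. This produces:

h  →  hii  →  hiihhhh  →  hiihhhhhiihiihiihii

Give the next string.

Rewriting the 19 symbols of hiihhhhhiihiihiihii one by one yields hii hh hh hii hii hii hii hii hh hh hii hh hh hii hh hh hii hh hh; concatenated:

hiihhhhhiihiihiihiihiihhhhhiihhhhhiihhhhhiihhhh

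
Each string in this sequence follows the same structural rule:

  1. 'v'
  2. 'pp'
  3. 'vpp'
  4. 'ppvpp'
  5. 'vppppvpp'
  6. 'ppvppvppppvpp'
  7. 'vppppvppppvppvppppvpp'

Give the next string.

ppvppvppppvppvppppvppppvppvppppvpp

From term 3 onward, concatenate the second-to-last term with the last: v·pp = vpp, pp·vpp = ppvpp, …
Continuing: ppvppvppppvpp · vppppvppppvppvppppvpp gives term 8.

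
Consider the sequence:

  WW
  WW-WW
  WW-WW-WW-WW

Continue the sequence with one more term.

Every step duplicates the string with '-' between the halves.
One more doubling of WW-WW-WW-WW gives the answer.

WW-WW-WW-WW-WW-WW-WW-WW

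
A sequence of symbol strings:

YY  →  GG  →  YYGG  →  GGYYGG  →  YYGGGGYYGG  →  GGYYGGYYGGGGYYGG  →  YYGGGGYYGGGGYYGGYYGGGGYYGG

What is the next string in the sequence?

GGYYGGYYGGGGYYGGYYGGGGYYGGGGYYGGYYGGGGYYGG

This is a Fibonacci-style word recurrence s(k) = s(k−2)·s(k−1): e.g. YY·GG = YYGG.
Continuing: GGYYGGYYGGGGYYGG · YYGGGGYYGGGGYYGGYYGGGGYYGG gives term 8.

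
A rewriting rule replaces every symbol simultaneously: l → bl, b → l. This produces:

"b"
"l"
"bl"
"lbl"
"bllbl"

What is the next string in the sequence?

Rewriting each symbol of bllbl: b→l, l→bl, l→bl, b→l, l→bl, which concatenates to l bl bl l bl.

lblbllbl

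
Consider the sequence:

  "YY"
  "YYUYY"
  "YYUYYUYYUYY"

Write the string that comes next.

Every step duplicates the string with 'U' between the halves.
So the next term is two copies of YYUYYUYYUYY with 'U' between the halves.

YYUYYUYYUYYUYYUYYUYYUYY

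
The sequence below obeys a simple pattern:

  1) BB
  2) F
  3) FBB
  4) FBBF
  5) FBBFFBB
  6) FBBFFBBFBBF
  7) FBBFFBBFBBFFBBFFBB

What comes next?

From term 3 onward, concatenate the last term with the second-to-last: F·BB = FBB, FBB·F = FBBF, …
Continuing: FBBFFBBFBBFFBBFFBB · FBBFFBBFBBF gives term 8.

FBBFFBBFBBFFBBFFBBFBBFFBBFBBF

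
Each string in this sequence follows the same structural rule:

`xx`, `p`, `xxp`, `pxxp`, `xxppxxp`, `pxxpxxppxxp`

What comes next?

xxppxxppxxpxxppxxp

Each term (from the third on) is the two preceding terms concatenated in order: term 3 = xx·p = xxp.
So term 7 is xxppxxp·pxxpxxppxxp.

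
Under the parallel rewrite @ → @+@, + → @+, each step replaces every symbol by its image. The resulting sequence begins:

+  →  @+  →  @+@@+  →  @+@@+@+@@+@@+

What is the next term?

Replace each of the 13 characters of @+@@+@+@@+@@+ in place — @+@ @+ @+@ @+@ @+ @+@ @+ @+@ @+@ @+ @+@ @+@ @+ — and concatenate.

@+@@+@+@@+@@+@+@@+@+@@+@@+@+@@+@@+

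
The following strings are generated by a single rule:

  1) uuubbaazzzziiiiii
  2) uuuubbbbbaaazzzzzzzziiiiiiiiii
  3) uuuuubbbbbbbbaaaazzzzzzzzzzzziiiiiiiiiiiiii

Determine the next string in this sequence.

Reading off run lengths: u runs 3, 4, 5; b runs 2, 5, 8; a runs 2, 3, 4; z runs 4, 8, 12; i runs 6, 10, 14 — each is linear in n (n = 1, 2, …).
Setting n = 4 gives 6, 11, 5, 16, 18 characters in each block.

uuuuuubbbbbbbbbbbaaaaazzzzzzzzzzzzzzzziiiiiiiiiiiiiiiiii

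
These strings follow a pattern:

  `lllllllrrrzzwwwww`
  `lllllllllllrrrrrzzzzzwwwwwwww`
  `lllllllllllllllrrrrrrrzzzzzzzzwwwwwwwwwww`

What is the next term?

lllllllllllllllllllrrrrrrrrrzzzzzzzzzzzwwwwwwwwwwwwww

Each string has the form l^{4n+3} r^{2n+1} z^{3n-1} w^{3n+2} (n = 1, 2, …).
At n = 4 the blocks have lengths 19, 9, 11, 14.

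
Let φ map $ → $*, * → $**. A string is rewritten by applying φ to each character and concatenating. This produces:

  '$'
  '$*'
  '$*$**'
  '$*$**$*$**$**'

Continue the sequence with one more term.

$*$**$*$**$**$*$**$*$**$**$*$**$**

φ($*$**$*$**$**) expands symbol-by-symbol to $* $** $* $** $** $* $** $* $** $** $* $** $**; joining the 13 pieces gives the next term.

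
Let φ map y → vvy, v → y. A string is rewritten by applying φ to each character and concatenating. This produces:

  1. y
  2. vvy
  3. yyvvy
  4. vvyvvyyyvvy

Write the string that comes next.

yyvvyyyvvyvvyvvyyyvvy

Expanding vvyvvyyyvvy: v→y, v→y, y→vvy, v→y, v→y, y→vvy, y→vvy, y→vvy, v→y, v→y, y→vvy. Concatenated: y y vvy y y vvy vvy vvy y y vvy.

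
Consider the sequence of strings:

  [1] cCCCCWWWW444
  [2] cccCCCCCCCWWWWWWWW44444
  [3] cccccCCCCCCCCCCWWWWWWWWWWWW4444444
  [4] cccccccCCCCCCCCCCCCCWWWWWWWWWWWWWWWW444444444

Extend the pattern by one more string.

cccccccccCCCCCCCCCCCCCCCCWWWWWWWWWWWWWWWWWWWW44444444444

Reading off run lengths: c runs 1, 3, 5, 7; C runs 4, 7, 10, 13; W runs 4, 8, 12, 16; 4 runs 3, 5, 7, 9 — each is linear in n (n = 1, 2, …).
At n = 5 the blocks have lengths 9, 16, 20, 11.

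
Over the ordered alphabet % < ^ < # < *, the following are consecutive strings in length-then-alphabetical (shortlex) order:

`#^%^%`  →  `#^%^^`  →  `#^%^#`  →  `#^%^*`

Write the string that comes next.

Treat #^%^* as a base-4 numeral over the given alphabet and add one, carrying through any trailing *'s.

#^%#%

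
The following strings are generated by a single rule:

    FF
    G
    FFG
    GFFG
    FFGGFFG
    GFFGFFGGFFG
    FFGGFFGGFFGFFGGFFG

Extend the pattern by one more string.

This is a Fibonacci-style word recurrence s(k) = s(k−2)·s(k−1): e.g. FF·G = FFG.
So term 8 is GFFGFFGGFFG·FFGGFFGGFFGFFGGFFG.

GFFGFFGGFFGFFGGFFGGFFGFFGGFFG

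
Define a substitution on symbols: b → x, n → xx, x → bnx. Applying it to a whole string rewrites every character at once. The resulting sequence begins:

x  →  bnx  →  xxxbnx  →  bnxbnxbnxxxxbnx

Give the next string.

Replace each of the 15 characters of bnxbnxbnxxxxbnx in place — x xx bnx x xx bnx x xx bnx bnx bnx bnx x xx bnx — and concatenate.

xxxbnxxxxbnxxxxbnxbnxbnxbnxxxxbnx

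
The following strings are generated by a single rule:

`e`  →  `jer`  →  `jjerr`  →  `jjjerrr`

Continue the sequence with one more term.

jjjjerrrr

Each term wraps the previous one in j on the left and r on the right.
So the next term is j·jjjerrr·r.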